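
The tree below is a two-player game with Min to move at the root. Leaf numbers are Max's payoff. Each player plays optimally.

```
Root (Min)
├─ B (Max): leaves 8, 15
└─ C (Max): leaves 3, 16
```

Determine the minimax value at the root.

15

B (Max): max(8, 15) = 15
C (Max): max(3, 16) = 16
Root (Min): min(15, 16) = 15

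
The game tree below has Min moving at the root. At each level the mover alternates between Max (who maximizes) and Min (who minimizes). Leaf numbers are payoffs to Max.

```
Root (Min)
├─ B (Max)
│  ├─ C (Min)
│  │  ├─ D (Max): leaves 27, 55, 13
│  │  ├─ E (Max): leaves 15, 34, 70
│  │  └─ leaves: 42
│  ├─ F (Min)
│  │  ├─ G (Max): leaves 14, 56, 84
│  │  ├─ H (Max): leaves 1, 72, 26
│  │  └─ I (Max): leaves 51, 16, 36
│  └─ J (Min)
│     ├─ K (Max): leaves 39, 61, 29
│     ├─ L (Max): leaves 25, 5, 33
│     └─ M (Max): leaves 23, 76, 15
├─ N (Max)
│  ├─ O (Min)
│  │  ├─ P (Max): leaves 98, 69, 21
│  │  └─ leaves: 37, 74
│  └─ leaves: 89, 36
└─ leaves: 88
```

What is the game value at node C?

42

D: max(27, 55, 13) = 55
E: max(15, 34, 70) = 70
C: min(55, 70, 42) = 42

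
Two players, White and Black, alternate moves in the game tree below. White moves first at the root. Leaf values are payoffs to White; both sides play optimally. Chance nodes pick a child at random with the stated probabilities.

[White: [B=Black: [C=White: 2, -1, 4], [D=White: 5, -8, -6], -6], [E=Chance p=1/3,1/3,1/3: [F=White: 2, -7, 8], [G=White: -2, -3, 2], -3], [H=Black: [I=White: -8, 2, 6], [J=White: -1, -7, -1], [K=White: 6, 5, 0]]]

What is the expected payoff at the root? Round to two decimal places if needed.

C (White): max(2, -1, 4) = 4
D (White): max(5, -8, -6) = 5
B (Black): min(4, 5, -6) = -6
F (White): max(2, -7, 8) = 8
G (White): max(-2, -3, 2) = 2
E (Chance): 1/3·8 + 1/3·2 + 1/3·-3 = 2.33
I (White): max(-8, 2, 6) = 6
J (White): max(-1, -7, -1) = -1
K (White): max(6, 5, 0) = 6
H (Black): min(6, -1, 6) = -1
Root (White): max(-6, 2.33, -1) = 2.33

2.33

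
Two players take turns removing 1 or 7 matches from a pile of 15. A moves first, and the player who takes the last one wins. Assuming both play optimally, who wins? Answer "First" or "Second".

First

i:   0  1  2  3  4  5  6  7  8  9 10 11 12 13 14 15
     L  W  L  W  L  W  L  W  L  W  L  W  L  W  L  W
Position 15 is W, so the first player wins.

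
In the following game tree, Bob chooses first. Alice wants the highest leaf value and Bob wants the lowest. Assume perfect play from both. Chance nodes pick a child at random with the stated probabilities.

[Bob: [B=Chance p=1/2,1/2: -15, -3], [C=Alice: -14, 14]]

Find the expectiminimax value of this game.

-9

B (Chance): 1/2·-15 + 1/2·-3 = -9
C (Alice): max(-14, 14) = 14
Root (Bob): min(-9, 14) = -9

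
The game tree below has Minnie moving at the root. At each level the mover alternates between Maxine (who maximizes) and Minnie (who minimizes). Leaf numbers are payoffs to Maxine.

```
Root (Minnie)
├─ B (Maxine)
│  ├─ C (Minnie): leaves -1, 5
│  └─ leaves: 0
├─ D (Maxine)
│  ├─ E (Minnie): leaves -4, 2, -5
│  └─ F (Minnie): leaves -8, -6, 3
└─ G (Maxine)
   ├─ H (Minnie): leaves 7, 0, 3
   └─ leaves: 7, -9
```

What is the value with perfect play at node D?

-5

E: min(-4, 2, -5) = -5
F: min(-8, -6, 3) = -8
D: max(-5, -8) = -5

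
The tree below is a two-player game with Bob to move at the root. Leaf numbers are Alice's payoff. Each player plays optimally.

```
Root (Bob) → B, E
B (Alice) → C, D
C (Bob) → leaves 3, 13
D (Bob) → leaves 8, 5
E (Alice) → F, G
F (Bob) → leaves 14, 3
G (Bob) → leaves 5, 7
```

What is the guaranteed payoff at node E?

F: min(14, 3) = 3
G: min(5, 7) = 5
E: max(3, 5) = 5

5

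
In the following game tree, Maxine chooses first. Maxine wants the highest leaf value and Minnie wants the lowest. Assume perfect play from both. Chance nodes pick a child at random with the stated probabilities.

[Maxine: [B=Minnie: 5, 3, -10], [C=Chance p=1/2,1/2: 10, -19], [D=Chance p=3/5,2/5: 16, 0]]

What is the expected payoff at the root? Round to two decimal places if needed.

9.6

B (Minnie): min(5, 3, -10) = -10
C (Chance): 1/2·10 + 1/2·-19 = -4.5
D (Chance): 3/5·16 + 2/5·0 = 9.6
Root (Maxine): max(-10, -4.5, 9.6) = 9.6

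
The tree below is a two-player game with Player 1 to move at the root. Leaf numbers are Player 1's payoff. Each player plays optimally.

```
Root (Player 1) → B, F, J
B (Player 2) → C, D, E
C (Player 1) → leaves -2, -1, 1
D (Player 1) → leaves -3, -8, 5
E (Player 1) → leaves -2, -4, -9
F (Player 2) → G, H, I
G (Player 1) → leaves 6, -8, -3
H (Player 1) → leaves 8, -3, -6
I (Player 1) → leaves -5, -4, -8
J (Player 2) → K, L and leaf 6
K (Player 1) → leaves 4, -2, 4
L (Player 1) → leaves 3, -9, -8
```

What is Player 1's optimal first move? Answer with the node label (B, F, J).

C (Player 1): max(-2, -1, 1) = 1
D (Player 1): max(-3, -8, 5) = 5
E (Player 1): max(-2, -4, -9) = -2
B (Player 2): min(1, 5, -2) = -2
G (Player 1): max(6, -8, -3) = 6
H (Player 1): max(8, -3, -6) = 8
I (Player 1): max(-5, -4, -8) = -4
F (Player 2): min(6, 8, -4) = -4
K (Player 1): max(4, -2, 4) = 4
L (Player 1): max(3, -9, -8) = 3
J (Player 2): min(4, 3, 6) = 3
Root (Player 1): max(-2, -4, 3) = 3
Player 1 picks the child with the highest value: J (value 3).

J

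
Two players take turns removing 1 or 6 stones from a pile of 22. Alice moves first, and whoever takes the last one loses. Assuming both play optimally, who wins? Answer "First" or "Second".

Second

Mark each pile size as W (mover wins) or L (mover loses):
i:   0  1  2  3  4  5  6  7  8  9 10 11 12 13 14 15 16 17 18 19 20 21 22
     W  L  W  L  W  L  W  W  L  W  L  W  L  W  W  L  W  L  W  L  W  W  L
Position 22 is L, so the second player wins.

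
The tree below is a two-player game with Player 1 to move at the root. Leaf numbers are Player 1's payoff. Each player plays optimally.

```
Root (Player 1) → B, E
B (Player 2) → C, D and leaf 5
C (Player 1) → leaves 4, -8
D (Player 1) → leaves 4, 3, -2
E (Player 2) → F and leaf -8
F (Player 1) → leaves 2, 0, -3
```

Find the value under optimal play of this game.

4

C (Player 1): max(4, -8) = 4
D (Player 1): max(4, 3, -2) = 4
B (Player 2): min(4, 4, 5) = 4
F (Player 1): max(2, 0, -3) = 2
E (Player 2): min(2, -8) = -8
Root (Player 1): max(4, -8) = 4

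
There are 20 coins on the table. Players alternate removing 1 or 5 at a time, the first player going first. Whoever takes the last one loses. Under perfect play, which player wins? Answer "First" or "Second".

i:   0  1  2  3  4  5  6  7  8  9 10 11 12 13 14 15 16 17 18 19 20
     W  L  W  L  W  L  W  L  W  L  W  L  W  L  W  L  W  L  W  L  W
Position 20 is W, so the first player wins.

First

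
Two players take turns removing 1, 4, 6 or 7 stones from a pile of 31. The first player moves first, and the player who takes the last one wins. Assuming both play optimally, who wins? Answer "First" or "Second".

W/L table (W = player to move can force a win):
i:   0  1  2  3  4  5  6  7  8  9 10 11 12 13 14 15 16 17 18 19 20 21 22 23 24 25 26 27 28 29 30 31
     L  W  L  W  W  L  W  W  W  W  L  W  W  L  W  L  W  W  L  W  W  W  W  L  W  W  L  W  L  W  W  L
Position 31 is L, so the second player wins.

Second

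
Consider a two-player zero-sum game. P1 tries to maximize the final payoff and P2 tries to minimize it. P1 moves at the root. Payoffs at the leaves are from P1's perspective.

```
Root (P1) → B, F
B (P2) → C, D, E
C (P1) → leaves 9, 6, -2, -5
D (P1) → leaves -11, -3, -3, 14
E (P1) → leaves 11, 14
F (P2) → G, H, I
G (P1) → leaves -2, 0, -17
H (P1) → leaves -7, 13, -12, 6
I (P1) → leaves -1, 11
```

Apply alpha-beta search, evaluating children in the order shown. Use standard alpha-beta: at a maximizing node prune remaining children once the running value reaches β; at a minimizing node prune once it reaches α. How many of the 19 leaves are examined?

12

C [α=-∞,β=+∞]: v=9
D [α=-∞,β=9]: v=14
E [α=-∞,β=9]: v=11 after child 1 ≥ β → β-cutoff, skip 1
B [α=-∞,β=+∞]: v=9
G [α=9,β=+∞]: v=0
F [α=9,β=+∞]: v=0 after child 1 ≤ α → α-cutoff, skip 2
Root [α=-∞,β=+∞]: v=9
Leaves evaluated: 12 of 19.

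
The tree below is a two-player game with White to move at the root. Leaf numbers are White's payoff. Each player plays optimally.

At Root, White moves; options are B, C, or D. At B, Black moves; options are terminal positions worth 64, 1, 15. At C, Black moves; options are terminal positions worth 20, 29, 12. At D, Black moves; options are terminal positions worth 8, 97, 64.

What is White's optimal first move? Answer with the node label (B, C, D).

C

B (Black): min(64, 1, 15) = 1
C (Black): min(20, 29, 12) = 12
D (Black): min(8, 97, 64) = 8
Root (White): max(1, 12, 8) = 12
White picks the child with the highest value: C (value 12).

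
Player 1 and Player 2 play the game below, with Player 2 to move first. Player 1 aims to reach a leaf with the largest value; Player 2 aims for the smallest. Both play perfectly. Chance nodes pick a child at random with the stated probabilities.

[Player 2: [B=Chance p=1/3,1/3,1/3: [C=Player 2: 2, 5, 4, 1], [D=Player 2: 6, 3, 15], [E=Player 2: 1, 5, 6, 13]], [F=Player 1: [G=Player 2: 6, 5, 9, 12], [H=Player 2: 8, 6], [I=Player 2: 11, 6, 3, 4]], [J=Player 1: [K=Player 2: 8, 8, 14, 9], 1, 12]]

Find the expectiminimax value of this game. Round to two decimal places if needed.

1.67

C (Player 2): min(2, 5, 4, 1) = 1
D (Player 2): min(6, 3, 15) = 3
E (Player 2): min(1, 5, 6, 13) = 1
B (Chance): 1/3·1 + 1/3·3 + 1/3·1 = 1.67
G (Player 2): min(6, 5, 9, 12) = 5
H (Player 2): min(8, 6) = 6
I (Player 2): min(11, 6, 3, 4) = 3
F (Player 1): max(5, 6, 3) = 6
K (Player 2): min(8, 8, 14, 9) = 8
J (Player 1): max(8, 1, 12) = 12
Root (Player 2): min(1.67, 6, 12) = 1.67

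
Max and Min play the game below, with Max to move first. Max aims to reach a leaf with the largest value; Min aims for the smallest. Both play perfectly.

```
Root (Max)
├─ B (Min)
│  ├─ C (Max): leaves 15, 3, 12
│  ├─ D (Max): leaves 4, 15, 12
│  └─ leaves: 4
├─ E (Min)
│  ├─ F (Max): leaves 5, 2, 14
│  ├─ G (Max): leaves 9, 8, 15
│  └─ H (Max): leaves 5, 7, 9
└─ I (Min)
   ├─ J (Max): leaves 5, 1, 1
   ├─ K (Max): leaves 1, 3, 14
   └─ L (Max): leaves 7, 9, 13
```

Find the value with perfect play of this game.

C (Max): max(15, 3, 12) = 15
D (Max): max(4, 15, 12) = 15
B (Min): min(15, 15, 4) = 4
F (Max): max(5, 2, 14) = 14
G (Max): max(9, 8, 15) = 15
H (Max): max(5, 7, 9) = 9
E (Min): min(14, 15, 9) = 9
J (Max): max(5, 1, 1) = 5
K (Max): max(1, 3, 14) = 14
L (Max): max(7, 9, 13) = 13
I (Min): min(5, 14, 13) = 5
Root (Max): max(4, 9, 5) = 9

9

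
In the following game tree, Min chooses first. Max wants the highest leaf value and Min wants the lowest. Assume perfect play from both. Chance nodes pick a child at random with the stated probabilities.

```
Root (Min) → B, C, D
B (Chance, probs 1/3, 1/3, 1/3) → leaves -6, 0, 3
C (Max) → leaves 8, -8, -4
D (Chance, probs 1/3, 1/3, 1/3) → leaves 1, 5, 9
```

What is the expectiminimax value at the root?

B (Chance): 1/3·-6 + 1/3·0 + 1/3·3 = -1
C (Max): max(8, -8, -4) = 8
D (Chance): 1/3·1 + 1/3·5 + 1/3·9 = 5
Root (Min): min(-1, 8, 5) = -1

-1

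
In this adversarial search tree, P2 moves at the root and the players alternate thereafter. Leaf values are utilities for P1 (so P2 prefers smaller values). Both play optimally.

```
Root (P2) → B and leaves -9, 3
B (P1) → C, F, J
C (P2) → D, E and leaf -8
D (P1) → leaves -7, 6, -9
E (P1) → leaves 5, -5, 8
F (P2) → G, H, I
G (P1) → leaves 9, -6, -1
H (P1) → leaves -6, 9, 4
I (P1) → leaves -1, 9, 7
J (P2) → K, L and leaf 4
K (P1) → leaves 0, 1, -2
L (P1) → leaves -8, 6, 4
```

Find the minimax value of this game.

-9

D (P1): max(-7, 6, -9) = 6
E (P1): max(5, -5, 8) = 8
C (P2): min(6, 8, -8) = -8
G (P1): max(9, -6, -1) = 9
H (P1): max(-6, 9, 4) = 9
I (P1): max(-1, 9, 7) = 9
F (P2): min(9, 9, 9) = 9
K (P1): max(0, 1, -2) = 1
L (P1): max(-8, 6, 4) = 6
J (P2): min(1, 6, 4) = 1
B (P1): max(-8, 9, 1) = 9
Root (P2): min(9, -9, 3) = -9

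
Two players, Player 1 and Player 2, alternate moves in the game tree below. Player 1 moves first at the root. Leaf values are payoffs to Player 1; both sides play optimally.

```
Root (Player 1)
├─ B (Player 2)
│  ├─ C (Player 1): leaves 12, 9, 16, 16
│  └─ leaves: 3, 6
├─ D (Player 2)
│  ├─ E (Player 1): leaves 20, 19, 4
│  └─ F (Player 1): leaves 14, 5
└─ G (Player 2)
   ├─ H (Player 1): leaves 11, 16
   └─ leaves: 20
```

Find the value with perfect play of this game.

C (Player 1): max(12, 9, 16, 16) = 16
B (Player 2): min(16, 3, 6) = 3
E (Player 1): max(20, 19, 4) = 20
F (Player 1): max(14, 5) = 14
D (Player 2): min(20, 14) = 14
H (Player 1): max(11, 16) = 16
G (Player 2): min(16, 20) = 16
Root (Player 1): max(3, 14, 16) = 16

16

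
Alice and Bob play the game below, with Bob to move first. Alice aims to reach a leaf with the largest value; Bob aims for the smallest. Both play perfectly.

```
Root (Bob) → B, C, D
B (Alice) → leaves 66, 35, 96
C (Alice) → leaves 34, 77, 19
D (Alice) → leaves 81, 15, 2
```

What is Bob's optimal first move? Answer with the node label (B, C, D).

C

B (Alice): max(66, 35, 96) = 96
C (Alice): max(34, 77, 19) = 77
D (Alice): max(81, 15, 2) = 81
Root (Bob): min(96, 77, 81) = 77
Bob picks the child with the lowest value: C (value 77).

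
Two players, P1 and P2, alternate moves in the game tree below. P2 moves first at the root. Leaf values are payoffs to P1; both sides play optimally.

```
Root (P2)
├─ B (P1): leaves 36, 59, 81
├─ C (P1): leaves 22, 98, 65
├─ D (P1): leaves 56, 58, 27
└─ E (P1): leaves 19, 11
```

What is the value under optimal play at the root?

B (P1): max(36, 59, 81) = 81
C (P1): max(22, 98, 65) = 98
D (P1): max(56, 58, 27) = 58
E (P1): max(19, 11) = 19
Root (P2): min(81, 98, 58, 19) = 19

19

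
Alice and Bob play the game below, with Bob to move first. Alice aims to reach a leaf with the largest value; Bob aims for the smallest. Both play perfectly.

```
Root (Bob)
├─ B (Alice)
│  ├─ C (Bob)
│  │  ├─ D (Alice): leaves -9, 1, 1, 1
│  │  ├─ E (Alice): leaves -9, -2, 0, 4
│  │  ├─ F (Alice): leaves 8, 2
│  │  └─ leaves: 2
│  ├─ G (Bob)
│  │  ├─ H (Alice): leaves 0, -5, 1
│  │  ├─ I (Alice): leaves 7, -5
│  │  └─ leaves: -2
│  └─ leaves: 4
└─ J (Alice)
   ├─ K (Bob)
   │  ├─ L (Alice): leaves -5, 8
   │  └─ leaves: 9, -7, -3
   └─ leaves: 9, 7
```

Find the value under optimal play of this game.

D (Alice): max(-9, 1, 1, 1) = 1
E (Alice): max(-9, -2, 0, 4) = 4
F (Alice): max(8, 2) = 8
C (Bob): min(1, 4, 8, 2) = 1
H (Alice): max(0, -5, 1) = 1
I (Alice): max(7, -5) = 7
G (Bob): min(1, 7, -2) = -2
B (Alice): max(1, -2, 4) = 4
L (Alice): max(-5, 8) = 8
K (Bob): min(8, 9, -7, -3) = -7
J (Alice): max(-7, 9, 7) = 9
Root (Bob): min(4, 9) = 4

4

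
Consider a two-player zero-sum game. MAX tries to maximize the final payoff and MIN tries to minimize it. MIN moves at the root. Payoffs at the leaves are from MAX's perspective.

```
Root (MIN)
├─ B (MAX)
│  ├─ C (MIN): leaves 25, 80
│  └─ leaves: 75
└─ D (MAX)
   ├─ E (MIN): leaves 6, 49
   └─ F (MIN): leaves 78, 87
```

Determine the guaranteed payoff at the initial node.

C (MIN): min(25, 80) = 25
B (MAX): max(25, 75) = 75
E (MIN): min(6, 49) = 6
F (MIN): min(78, 87) = 78
D (MAX): max(6, 78) = 78
Root (MIN): min(75, 78) = 75

75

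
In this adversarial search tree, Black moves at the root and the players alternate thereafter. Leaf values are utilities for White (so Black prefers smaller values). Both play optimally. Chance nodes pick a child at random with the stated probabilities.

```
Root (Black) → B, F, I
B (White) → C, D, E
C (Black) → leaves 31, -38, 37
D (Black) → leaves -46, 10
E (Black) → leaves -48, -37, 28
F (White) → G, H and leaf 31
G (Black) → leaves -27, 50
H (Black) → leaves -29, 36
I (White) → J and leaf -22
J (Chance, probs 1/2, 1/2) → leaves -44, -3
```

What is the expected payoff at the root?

-38

C (Black): min(31, -38, 37) = -38
D (Black): min(-46, 10) = -46
E (Black): min(-48, -37, 28) = -48
B (White): max(-38, -46, -48) = -38
G (Black): min(-27, 50) = -27
H (Black): min(-29, 36) = -29
F (White): max(-27, -29, 31) = 31
J (Chance): 1/2·-44 + 1/2·-3 = -23.5
I (White): max(-23.5, -22) = -22
Root (Black): min(-38, 31, -22) = -38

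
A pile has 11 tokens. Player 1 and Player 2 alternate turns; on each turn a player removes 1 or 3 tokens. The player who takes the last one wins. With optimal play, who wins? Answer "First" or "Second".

First

Mark each pile size as W (mover wins) or L (mover loses):
i:   0  1  2  3  4  5  6  7  8  9 10 11
     L  W  L  W  L  W  L  W  L  W  L  W
Position 11 is W, so the first player wins.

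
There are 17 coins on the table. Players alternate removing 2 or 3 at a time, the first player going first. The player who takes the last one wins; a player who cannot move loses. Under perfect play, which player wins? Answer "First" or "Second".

First

Mark each pile size as W (mover wins) or L (mover loses):
i:   0  1  2  3  4  5  6  7  8  9 10 11 12 13 14 15 16 17
     L  L  W  W  W  L  L  W  W  W  L  L  W  W  W  L  L  W
Position 17 is W, so the first player wins.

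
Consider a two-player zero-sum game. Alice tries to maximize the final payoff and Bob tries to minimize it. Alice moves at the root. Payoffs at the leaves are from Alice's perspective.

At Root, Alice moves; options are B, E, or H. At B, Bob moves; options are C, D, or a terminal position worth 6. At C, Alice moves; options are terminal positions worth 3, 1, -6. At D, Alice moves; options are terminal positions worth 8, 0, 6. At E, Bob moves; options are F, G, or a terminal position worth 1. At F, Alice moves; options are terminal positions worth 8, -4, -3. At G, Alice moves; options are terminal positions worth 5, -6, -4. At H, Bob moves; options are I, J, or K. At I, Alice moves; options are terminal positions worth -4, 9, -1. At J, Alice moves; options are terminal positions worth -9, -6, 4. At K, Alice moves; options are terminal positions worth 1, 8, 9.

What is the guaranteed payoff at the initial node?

C (Alice): max(3, 1, -6) = 3
D (Alice): max(8, 0, 6) = 8
B (Bob): min(3, 8, 6) = 3
F (Alice): max(8, -4, -3) = 8
G (Alice): max(5, -6, -4) = 5
E (Bob): min(8, 5, 1) = 1
I (Alice): max(-4, 9, -1) = 9
J (Alice): max(-9, -6, 4) = 4
K (Alice): max(1, 8, 9) = 9
H (Bob): min(9, 4, 9) = 4
Root (Alice): max(3, 1, 4) = 4

4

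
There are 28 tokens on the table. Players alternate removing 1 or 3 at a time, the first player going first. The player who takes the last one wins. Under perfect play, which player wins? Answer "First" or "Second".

Mark each pile size as W (mover wins) or L (mover loses):
i:   0  1  2  3  4  5  6  7  8  9 10 11 12 13 14 15 16 17 18 19 20 21 22 23 24 25 26 27 28
     L  W  L  W  L  W  L  W  L  W  L  W  L  W  L  W  L  W  L  W  L  W  L  W  L  W  L  W  L
Position 28 is L, so the second player wins.

Second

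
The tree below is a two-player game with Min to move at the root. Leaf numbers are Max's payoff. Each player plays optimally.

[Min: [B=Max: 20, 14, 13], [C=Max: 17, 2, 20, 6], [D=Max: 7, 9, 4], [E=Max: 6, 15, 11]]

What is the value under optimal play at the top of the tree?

B (Max): max(20, 14, 13) = 20
C (Max): max(17, 2, 20, 6) = 20
D (Max): max(7, 9, 4) = 9
E (Max): max(6, 15, 11) = 15
Root (Min): min(20, 20, 9, 15) = 9

9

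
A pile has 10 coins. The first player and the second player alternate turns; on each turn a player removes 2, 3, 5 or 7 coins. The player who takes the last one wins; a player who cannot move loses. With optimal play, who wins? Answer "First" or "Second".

Second

W/L table (W = player to move can force a win):
i:   0  1  2  3  4  5  6  7  8  9 10
     L  L  W  W  W  W  W  W  W  L  L
Position 10 is L, so the second player wins.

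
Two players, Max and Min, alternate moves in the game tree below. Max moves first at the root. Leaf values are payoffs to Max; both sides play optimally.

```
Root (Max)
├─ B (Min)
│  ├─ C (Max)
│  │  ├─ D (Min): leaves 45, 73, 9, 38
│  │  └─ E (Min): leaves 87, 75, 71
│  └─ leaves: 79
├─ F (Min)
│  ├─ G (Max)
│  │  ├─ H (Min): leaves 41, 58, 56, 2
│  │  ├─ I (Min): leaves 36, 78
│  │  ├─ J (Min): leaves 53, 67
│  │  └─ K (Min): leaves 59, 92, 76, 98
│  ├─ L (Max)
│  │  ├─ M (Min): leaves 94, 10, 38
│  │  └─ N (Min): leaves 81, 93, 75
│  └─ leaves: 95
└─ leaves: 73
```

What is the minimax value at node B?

71

D: min(45, 73, 9, 38) = 9
E: min(87, 75, 71) = 71
C: max(9, 71) = 71
B: min(71, 79) = 71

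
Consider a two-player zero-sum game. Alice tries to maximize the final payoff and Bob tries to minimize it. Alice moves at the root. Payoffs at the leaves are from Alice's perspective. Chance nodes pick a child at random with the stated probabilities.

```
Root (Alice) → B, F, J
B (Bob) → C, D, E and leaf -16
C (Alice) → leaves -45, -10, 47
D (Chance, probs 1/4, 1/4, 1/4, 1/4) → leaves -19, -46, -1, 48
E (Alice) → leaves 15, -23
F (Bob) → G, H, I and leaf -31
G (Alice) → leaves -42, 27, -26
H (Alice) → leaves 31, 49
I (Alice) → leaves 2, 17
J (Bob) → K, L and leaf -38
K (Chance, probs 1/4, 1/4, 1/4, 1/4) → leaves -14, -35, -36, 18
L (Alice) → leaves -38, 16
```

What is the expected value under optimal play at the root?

C (Alice): max(-45, -10, 47) = 47
D (Chance): 1/4·-19 + 1/4·-46 + 1/4·-1 + 1/4·48 = -4.5
E (Alice): max(15, -23) = 15
B (Bob): min(47, -4.5, 15, -16) = -16
G (Alice): max(-42, 27, -26) = 27
H (Alice): max(31, 49) = 49
I (Alice): max(2, 17) = 17
F (Bob): min(27, 49, 17, -31) = -31
K (Chance): 1/4·-14 + 1/4·-35 + 1/4·-36 + 1/4·18 = -16.75
L (Alice): max(-38, 16) = 16
J (Bob): min(-16.75, 16, -38) = -38
Root (Alice): max(-16, -31, -38) = -16

-16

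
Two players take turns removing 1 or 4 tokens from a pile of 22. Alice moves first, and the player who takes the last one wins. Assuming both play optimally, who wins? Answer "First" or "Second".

i:   0  1  2  3  4  5  6  7  8  9 10 11 12 13 14 15 16 17 18 19 20 21 22
     L  W  L  W  W  L  W  L  W  W  L  W  L  W  W  L  W  L  W  W  L  W  L
Position 22 is L, so the second player wins.

Second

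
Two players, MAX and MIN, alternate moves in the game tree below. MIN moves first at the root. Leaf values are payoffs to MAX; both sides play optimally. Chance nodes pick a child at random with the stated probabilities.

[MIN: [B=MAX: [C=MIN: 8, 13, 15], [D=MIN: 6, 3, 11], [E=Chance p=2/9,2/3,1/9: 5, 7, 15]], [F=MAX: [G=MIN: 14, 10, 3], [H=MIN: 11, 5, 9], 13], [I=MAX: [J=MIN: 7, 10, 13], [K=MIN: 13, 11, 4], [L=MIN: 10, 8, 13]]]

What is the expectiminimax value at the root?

8

C (MIN): min(8, 13, 15) = 8
D (MIN): min(6, 3, 11) = 3
E (Chance): 2/9·5 + 2/3·7 + 1/9·15 = 7.44
B (MAX): max(8, 3, 7.44) = 8
G (MIN): min(14, 10, 3) = 3
H (MIN): min(11, 5, 9) = 5
F (MAX): max(3, 5, 13) = 13
J (MIN): min(7, 10, 13) = 7
K (MIN): min(13, 11, 4) = 4
L (MIN): min(10, 8, 13) = 8
I (MAX): max(7, 4, 8) = 8
Root (MIN): min(8, 13, 8) = 8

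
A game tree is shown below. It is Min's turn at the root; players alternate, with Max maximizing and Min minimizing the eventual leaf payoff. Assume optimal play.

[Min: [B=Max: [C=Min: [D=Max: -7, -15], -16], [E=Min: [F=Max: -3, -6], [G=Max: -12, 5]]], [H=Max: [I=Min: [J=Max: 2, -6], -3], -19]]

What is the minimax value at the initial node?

D (Max): max(-7, -15) = -7
C (Min): min(-7, -16) = -16
F (Max): max(-3, -6) = -3
G (Max): max(-12, 5) = 5
E (Min): min(-3, 5) = -3
B (Max): max(-16, -3) = -3
J (Max): max(2, -6) = 2
I (Min): min(2, -3) = -3
H (Max): max(-3, -19) = -3
Root (Min): min(-3, -3) = -3

-3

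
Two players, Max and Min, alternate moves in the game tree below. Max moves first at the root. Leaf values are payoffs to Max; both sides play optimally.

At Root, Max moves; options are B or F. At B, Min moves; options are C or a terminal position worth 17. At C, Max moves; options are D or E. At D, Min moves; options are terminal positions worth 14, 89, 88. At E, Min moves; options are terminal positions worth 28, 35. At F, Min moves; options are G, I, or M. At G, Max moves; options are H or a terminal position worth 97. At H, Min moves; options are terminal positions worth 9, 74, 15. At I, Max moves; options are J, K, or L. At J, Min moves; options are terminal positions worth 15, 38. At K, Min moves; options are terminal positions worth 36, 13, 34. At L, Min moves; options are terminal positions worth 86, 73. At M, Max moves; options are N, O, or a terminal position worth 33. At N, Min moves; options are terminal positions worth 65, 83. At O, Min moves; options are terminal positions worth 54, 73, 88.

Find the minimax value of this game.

65

D (Min): min(14, 89, 88) = 14
E (Min): min(28, 35) = 28
C (Max): max(14, 28) = 28
B (Min): min(28, 17) = 17
H (Min): min(9, 74, 15) = 9
G (Max): max(9, 97) = 97
J (Min): min(15, 38) = 15
K (Min): min(36, 13, 34) = 13
L (Min): min(86, 73) = 73
I (Max): max(15, 13, 73) = 73
N (Min): min(65, 83) = 65
O (Min): min(54, 73, 88) = 54
M (Max): max(65, 54, 33) = 65
F (Min): min(97, 73, 65) = 65
Root (Max): max(17, 65) = 65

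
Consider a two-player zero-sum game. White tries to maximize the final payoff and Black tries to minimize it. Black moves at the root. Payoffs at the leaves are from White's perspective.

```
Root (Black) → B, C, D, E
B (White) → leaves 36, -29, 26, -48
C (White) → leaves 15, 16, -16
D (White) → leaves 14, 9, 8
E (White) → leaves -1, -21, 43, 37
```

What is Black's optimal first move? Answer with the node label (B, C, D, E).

B (White): max(36, -29, 26, -48) = 36
C (White): max(15, 16, -16) = 16
D (White): max(14, 9, 8) = 14
E (White): max(-1, -21, 43, 37) = 43
Root (Black): min(36, 16, 14, 43) = 14
Black picks the child with the lowest value: D (value 14).

D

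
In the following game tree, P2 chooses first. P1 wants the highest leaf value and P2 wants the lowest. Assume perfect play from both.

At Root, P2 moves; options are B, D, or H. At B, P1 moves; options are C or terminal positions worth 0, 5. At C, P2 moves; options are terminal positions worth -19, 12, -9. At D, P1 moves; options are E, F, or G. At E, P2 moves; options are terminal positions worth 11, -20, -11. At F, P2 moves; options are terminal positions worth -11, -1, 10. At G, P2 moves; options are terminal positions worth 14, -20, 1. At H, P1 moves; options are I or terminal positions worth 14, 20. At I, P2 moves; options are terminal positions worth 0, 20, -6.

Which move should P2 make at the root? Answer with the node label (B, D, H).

D

C (P2): min(-19, 12, -9) = -19
B (P1): max(-19, 0, 5) = 5
E (P2): min(11, -20, -11) = -20
F (P2): min(-11, -1, 10) = -11
G (P2): min(14, -20, 1) = -20
D (P1): max(-20, -11, -20) = -11
I (P2): min(0, 20, -6) = -6
H (P1): max(-6, 14, 20) = 20
Root (P2): min(5, -11, 20) = -11
P2 picks the child with the lowest value: D (value -11).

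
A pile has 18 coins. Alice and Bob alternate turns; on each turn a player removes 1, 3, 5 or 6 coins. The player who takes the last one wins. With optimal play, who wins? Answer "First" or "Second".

Positions where the player to move wins (W) vs loses (L):
i:   0  1  2  3  4  5  6  7  8  9 10 11 12 13 14 15 16 17 18
     L  W  L  W  L  W  W  W  W  W  W  L  W  L  W  L  W  W  W
Position 18 is W, so the first player wins.

First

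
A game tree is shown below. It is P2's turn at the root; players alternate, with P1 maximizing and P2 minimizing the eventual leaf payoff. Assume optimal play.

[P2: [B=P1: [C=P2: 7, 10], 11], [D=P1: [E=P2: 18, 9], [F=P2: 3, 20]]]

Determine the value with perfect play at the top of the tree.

9

C (P2): min(7, 10) = 7
B (P1): max(7, 11) = 11
E (P2): min(18, 9) = 9
F (P2): min(3, 20) = 3
D (P1): max(9, 3) = 9
Root (P2): min(11, 9) = 9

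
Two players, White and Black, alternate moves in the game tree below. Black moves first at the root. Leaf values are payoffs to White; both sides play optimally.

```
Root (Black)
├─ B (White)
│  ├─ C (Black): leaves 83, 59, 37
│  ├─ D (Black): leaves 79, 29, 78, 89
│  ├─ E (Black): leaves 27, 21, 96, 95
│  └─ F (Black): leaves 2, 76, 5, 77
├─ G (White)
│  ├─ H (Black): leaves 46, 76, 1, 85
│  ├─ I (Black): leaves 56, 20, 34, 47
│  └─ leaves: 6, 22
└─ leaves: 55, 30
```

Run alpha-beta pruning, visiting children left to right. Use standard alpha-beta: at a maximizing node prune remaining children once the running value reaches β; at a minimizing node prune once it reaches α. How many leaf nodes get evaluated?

C [α=-∞,β=+∞]: v=37
D [α=37,β=+∞]: v=29 after child 2 ≤ α → α-cutoff, skip 2
E [α=37,β=+∞]: v=27 after child 1 ≤ α → α-cutoff, skip 3
F [α=37,β=+∞]: v=2 after child 1 ≤ α → α-cutoff, skip 3
B [α=-∞,β=+∞]: v=37
H [α=-∞,β=37]: v=1
I [α=1,β=37]: v=20
G [α=-∞,β=37]: v=22
Root [α=-∞,β=+∞]: v=22
Leaves evaluated: 19 of 27.

19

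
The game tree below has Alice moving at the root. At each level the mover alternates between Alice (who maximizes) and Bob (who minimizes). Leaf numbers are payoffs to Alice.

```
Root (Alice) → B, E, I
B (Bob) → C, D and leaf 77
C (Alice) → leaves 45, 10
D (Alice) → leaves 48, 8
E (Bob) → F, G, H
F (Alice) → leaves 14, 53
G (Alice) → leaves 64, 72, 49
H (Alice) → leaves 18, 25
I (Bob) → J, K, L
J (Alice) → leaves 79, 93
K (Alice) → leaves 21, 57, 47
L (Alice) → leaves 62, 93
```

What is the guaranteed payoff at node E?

F: max(14, 53) = 53
G: max(64, 72, 49) = 72
H: max(18, 25) = 25
E: min(53, 72, 25) = 25

25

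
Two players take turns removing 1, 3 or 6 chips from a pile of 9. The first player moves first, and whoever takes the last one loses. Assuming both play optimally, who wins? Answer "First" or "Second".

First

W/L table (W = player to move can force a win):
i:   0  1  2  3  4  5  6  7  8  9
     W  L  W  L  W  L  W  W  W  W
Position 9 is W, so the first player wins.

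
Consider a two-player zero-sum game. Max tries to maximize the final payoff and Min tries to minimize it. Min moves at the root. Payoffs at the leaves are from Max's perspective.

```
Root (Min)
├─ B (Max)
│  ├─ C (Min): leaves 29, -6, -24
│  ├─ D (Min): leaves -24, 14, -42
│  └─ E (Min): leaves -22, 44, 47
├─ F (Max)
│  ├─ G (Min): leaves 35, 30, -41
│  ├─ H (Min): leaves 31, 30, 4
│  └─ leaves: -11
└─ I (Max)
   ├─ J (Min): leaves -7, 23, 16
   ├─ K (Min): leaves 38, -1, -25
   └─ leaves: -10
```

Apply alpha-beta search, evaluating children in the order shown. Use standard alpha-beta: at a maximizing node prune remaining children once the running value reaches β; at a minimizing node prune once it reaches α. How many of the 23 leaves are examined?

C [α=-∞,β=+∞]: v=-24
D [α=-24,β=+∞]: v=-24 after child 1 ≤ α → α-cutoff, skip 2
E [α=-24,β=+∞]: v=-22
B [α=-∞,β=+∞]: v=-22
G [α=-∞,β=-22]: v=-41
H [α=-41,β=-22]: v=4
F [α=-∞,β=-22]: v=4 after child 2 ≥ β → β-cutoff, skip 1
J [α=-∞,β=-22]: v=-7
I [α=-∞,β=-22]: v=-7 after child 1 ≥ β → β-cutoff, skip 2
Root [α=-∞,β=+∞]: v=-22
Leaves evaluated: 16 of 23.

16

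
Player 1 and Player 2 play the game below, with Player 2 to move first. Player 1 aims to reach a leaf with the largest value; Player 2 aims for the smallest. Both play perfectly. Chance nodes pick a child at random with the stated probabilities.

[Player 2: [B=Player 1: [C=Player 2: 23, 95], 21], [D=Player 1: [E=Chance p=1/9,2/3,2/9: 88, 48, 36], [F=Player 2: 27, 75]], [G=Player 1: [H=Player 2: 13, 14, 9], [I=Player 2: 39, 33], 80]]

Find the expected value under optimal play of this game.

23

C (Player 2): min(23, 95) = 23
B (Player 1): max(23, 21) = 23
E (Chance): 1/9·88 + 2/3·48 + 2/9·36 = 49.78
F (Player 2): min(27, 75) = 27
D (Player 1): max(49.78, 27) = 49.78
H (Player 2): min(13, 14, 9) = 9
I (Player 2): min(39, 33) = 33
G (Player 1): max(9, 33, 80) = 80
Root (Player 2): min(23, 49.78, 80) = 23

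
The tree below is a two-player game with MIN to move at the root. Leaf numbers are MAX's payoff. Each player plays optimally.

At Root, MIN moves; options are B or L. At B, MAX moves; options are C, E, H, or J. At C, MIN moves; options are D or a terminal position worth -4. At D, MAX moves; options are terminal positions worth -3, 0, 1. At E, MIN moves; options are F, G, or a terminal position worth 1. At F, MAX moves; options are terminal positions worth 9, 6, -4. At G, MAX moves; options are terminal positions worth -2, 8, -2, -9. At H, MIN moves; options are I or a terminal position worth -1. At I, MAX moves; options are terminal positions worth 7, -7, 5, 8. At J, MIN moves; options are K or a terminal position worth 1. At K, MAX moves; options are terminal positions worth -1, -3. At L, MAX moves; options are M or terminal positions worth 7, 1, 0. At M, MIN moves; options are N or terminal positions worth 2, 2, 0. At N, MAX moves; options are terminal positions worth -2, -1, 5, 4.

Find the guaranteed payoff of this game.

1

D (MAX): max(-3, 0, 1) = 1
C (MIN): min(1, -4) = -4
F (MAX): max(9, 6, -4) = 9
G (MAX): max(-2, 8, -2, -9) = 8
E (MIN): min(9, 8, 1) = 1
I (MAX): max(7, -7, 5, 8) = 8
H (MIN): min(8, -1) = -1
K (MAX): max(-1, -3) = -1
J (MIN): min(-1, 1) = -1
B (MAX): max(-4, 1, -1, -1) = 1
N (MAX): max(-2, -1, 5, 4) = 5
M (MIN): min(5, 2, 2, 0) = 0
L (MAX): max(0, 7, 1, 0) = 7
Root (MIN): min(1, 7) = 1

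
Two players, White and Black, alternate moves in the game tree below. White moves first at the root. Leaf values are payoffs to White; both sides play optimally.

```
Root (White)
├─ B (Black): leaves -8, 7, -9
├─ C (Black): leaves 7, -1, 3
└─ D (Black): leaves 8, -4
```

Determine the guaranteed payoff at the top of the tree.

B (Black): min(-8, 7, -9) = -9
C (Black): min(7, -1, 3) = -1
D (Black): min(8, -4) = -4
Root (White): max(-9, -1, -4) = -1

-1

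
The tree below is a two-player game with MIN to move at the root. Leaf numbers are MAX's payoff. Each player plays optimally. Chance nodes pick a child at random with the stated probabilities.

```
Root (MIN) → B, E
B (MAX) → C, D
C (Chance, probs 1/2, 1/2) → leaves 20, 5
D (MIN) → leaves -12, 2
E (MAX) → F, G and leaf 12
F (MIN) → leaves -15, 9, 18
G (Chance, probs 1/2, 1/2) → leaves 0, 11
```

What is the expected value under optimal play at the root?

12

C (Chance): 1/2·20 + 1/2·5 = 12.5
D (MIN): min(-12, 2) = -12
B (MAX): max(12.5, -12) = 12.5
F (MIN): min(-15, 9, 18) = -15
G (Chance): 1/2·0 + 1/2·11 = 5.5
E (MAX): max(-15, 5.5, 12) = 12
Root (MIN): min(12.5, 12) = 12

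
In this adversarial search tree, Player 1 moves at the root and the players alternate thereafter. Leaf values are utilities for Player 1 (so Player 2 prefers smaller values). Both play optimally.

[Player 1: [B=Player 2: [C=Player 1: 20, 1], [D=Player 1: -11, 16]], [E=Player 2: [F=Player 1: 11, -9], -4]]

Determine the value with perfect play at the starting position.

16

C (Player 1): max(20, 1) = 20
D (Player 1): max(-11, 16) = 16
B (Player 2): min(20, 16) = 16
F (Player 1): max(11, -9) = 11
E (Player 2): min(11, -4) = -4
Root (Player 1): max(16, -4) = 16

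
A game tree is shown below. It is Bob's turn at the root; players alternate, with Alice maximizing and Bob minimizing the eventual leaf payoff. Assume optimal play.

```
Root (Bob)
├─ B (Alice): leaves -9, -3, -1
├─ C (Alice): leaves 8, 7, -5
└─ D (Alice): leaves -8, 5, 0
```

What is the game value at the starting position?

B (Alice): max(-9, -3, -1) = -1
C (Alice): max(8, 7, -5) = 8
D (Alice): max(-8, 5, 0) = 5
Root (Bob): min(-1, 8, 5) = -1

-1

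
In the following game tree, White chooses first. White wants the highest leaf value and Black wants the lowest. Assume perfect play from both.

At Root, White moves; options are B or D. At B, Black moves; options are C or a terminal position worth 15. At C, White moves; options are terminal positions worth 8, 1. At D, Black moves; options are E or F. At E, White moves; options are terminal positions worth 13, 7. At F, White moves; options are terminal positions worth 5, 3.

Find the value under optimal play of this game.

C (White): max(8, 1) = 8
B (Black): min(8, 15) = 8
E (White): max(13, 7) = 13
F (White): max(5, 3) = 5
D (Black): min(13, 5) = 5
Root (White): max(8, 5) = 8

8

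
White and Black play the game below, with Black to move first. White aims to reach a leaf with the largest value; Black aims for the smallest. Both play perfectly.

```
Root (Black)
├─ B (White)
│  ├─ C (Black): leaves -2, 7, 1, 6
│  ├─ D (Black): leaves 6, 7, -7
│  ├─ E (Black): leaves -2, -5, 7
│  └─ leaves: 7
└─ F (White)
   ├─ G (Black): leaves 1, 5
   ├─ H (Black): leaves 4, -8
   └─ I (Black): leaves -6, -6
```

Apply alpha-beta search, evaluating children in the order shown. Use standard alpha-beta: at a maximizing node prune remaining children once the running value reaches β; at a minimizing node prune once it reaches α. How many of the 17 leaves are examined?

14

C [α=-∞,β=+∞]: v=-2
D [α=-2,β=+∞]: v=-7
E [α=-2,β=+∞]: v=-2 after child 1 ≤ α → α-cutoff, skip 2
B [α=-∞,β=+∞]: v=7
G [α=-∞,β=7]: v=1
H [α=1,β=7]: v=-8
I [α=1,β=7]: v=-6 after child 1 ≤ α → α-cutoff, skip 1
F [α=-∞,β=7]: v=1
Root [α=-∞,β=+∞]: v=1
Leaves evaluated: 14 of 17.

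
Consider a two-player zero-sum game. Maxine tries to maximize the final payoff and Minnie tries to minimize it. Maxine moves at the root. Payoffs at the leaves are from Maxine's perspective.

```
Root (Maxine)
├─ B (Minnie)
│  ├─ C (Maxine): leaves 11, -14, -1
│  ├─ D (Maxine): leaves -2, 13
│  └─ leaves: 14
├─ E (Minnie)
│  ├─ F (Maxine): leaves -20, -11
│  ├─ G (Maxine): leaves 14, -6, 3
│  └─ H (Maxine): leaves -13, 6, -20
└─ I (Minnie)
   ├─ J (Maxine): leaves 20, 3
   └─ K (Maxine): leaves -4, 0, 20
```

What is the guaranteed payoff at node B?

11

C: max(11, -14, -1) = 11
D: max(-2, 13) = 13
B: min(11, 13, 14) = 11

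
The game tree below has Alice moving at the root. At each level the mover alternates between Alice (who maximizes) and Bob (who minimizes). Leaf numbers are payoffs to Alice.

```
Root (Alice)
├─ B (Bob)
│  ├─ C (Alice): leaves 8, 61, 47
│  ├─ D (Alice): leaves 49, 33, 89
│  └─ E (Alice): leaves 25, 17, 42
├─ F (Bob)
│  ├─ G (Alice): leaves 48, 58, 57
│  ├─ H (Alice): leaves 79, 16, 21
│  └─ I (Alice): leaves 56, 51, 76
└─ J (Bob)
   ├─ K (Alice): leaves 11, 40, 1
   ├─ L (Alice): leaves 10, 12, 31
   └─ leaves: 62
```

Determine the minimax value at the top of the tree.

58

C (Alice): max(8, 61, 47) = 61
D (Alice): max(49, 33, 89) = 89
E (Alice): max(25, 17, 42) = 42
B (Bob): min(61, 89, 42) = 42
G (Alice): max(48, 58, 57) = 58
H (Alice): max(79, 16, 21) = 79
I (Alice): max(56, 51, 76) = 76
F (Bob): min(58, 79, 76) = 58
K (Alice): max(11, 40, 1) = 40
L (Alice): max(10, 12, 31) = 31
J (Bob): min(40, 31, 62) = 31
Root (Alice): max(42, 58, 31) = 58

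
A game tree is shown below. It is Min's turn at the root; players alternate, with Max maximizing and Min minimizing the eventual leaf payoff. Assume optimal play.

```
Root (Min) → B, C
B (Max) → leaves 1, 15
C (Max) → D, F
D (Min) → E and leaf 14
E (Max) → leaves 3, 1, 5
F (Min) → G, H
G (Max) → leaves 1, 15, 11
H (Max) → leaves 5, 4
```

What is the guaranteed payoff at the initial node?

5

B (Max): max(1, 15) = 15
E (Max): max(3, 1, 5) = 5
D (Min): min(5, 14) = 5
G (Max): max(1, 15, 11) = 15
H (Max): max(5, 4) = 5
F (Min): min(15, 5) = 5
C (Max): max(5, 5) = 5
Root (Min): min(15, 5) = 5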